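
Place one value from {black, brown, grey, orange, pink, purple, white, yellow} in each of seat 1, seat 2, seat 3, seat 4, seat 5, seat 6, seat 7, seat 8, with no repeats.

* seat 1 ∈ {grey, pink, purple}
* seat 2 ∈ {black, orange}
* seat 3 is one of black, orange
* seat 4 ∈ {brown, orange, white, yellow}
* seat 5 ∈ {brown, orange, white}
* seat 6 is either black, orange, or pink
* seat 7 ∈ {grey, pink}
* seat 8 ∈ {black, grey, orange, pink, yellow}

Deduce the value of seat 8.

yellow

The 8 variables together cover exactly {black, brown, grey, orange, pink, purple, white, yellow} — 8 values for 8 variables — and purple appears only in seat 1's list, so seat 1 = purple.
seat 2 and seat 3 between them cover only {black, orange} — a naked pair. Remove those values from seat 4, seat 5, seat 6, seat 8.
seat 6 has just one choice, so seat 6 = pink. So seat 7, seat 8 can't be pink.
That leaves seat 7 = grey. Remove grey from seat 8.
So seat 8 = yellow.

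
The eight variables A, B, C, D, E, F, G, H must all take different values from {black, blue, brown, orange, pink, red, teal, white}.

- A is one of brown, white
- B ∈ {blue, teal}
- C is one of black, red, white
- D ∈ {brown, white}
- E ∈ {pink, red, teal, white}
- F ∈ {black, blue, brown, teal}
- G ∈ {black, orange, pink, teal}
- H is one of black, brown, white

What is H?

Among the 8 variables, orange fits only G (and all 8 values in {black, blue, brown, orange, pink, red, teal, white} must be used), so G = orange.
The 7 still-open variables draw from only 7 values {black, blue, brown, pink, red, teal, white}, so each is used; only E can be pink, hence E = pink.
The 6 still-open variables together cover exactly {black, blue, brown, red, teal, white} — 6 values for 6 variables — and red appears only in C's list, so C = red.
A and D share exactly the 2 values {brown, white}; by pigeonhole those values go to them, so strike brown, white from F, H.
So H = black.

black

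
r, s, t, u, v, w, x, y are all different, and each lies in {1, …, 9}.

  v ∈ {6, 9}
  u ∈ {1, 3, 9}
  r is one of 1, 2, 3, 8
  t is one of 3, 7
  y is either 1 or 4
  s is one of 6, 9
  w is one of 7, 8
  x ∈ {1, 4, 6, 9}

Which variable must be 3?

The 8 variables draw from only 8 values {1, 2, 3, 4, 6, 7, 8, 9}, so each is used; only r can be 2, hence r = 2.
Among the 7 still-open variables, 8 fits only w (and all 7 values in {1, 3, 4, 6, 7, 8, 9} must be used), so w = 8.
Among the 6 still-open variables, 7 fits only t (and all 6 values in {1, 3, 4, 6, 7, 9} must be used), so t = 7.
The 5 still-open variables draw from only 5 values {1, 3, 4, 6, 9}, so each is used; only u can be 3, hence u = 3.

u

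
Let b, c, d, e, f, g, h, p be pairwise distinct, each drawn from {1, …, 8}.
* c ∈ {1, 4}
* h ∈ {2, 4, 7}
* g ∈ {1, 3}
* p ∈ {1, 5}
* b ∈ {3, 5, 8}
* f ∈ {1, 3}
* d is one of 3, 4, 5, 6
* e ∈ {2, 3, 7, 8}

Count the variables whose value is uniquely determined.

4

The 8 variables draw from only 8 values {1, 2, 3, 4, 5, 6, 7, 8}, so each is used; only d can be 6, hence d = 6.
f and g between them cover only {1, 3} — a naked pair. Remove those values from b, c, e, p.
That leaves c = 4. Remove 4 from h.
p's domain is down to {5}, so p = 5. So b can't be 5.
That leaves b = 8. Strike 8 from e.
Determined: b=8, c=4, d=6, p=5. The other variables each still have more than one consistent value. That makes 4.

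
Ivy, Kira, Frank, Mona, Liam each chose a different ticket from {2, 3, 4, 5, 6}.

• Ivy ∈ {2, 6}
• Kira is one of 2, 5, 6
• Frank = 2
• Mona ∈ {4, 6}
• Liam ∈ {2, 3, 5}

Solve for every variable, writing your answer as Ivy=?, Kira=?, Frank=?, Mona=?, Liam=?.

Frank's domain is down to {2}, so Frank = 2. Eliminate 2 elsewhere: Ivy, Kira, Liam.
Ivy's domain is down to {6}, so Ivy = 6. Strike 6 from Kira, Mona.
Kira has just one choice, so Kira = 5. Strike 5 from Liam.
Mona has just one choice, so Mona = 4.
Liam's domain is down to {3}, so Liam = 3.

Ivy=6, Kira=5, Frank=2, Mona=4, Liam=3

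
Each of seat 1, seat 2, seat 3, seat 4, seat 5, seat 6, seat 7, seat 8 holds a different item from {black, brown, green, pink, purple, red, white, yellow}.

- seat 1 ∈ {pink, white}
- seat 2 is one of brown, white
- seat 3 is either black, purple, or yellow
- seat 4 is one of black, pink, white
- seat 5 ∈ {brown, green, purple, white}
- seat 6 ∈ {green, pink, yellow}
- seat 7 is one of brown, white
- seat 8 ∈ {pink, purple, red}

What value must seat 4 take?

Among the 8 variables, red fits only seat 8 (and all 8 values in {black, brown, green, pink, purple, red, white, yellow} must be used), so seat 8 = red.
seat 2 and seat 7 share exactly the 2 values {brown, white}; by pigeonhole those values go to them, so strike brown, white from seat 1, seat 4, seat 5.
seat 1 has just one choice, so seat 1 = pink. Strike pink from seat 4, seat 6.
So seat 4 = black.

black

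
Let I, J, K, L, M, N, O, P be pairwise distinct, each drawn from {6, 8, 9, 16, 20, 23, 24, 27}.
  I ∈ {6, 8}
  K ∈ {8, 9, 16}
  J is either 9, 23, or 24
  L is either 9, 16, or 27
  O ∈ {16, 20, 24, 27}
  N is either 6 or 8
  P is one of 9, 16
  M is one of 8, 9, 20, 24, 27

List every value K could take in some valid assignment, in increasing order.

The 8 variables draw from only 8 values {6, 8, 9, 16, 20, 23, 24, 27}, so each is used; only J can be 23, hence J = 23.
I and N share exactly the 2 values {6, 8}; by pigeonhole those values go to them, so strike 6, 8 from K, M.
K and P share exactly the 2 values {9, 16}; by pigeonhole those values go to them, so strike 9, 16 from L, M, O.
L must be 27 (only option left). So M, O can't be 27.
No further eliminations apply; K can still be any of 9, 16.

9, 16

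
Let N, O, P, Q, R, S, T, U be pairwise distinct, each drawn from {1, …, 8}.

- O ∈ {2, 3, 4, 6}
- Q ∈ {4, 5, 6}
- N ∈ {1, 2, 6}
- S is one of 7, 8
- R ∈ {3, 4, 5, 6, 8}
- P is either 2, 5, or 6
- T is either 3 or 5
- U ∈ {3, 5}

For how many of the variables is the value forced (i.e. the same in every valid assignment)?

Among the 8 variables, 1 fits only N (and all 8 values in {1, 2, 3, 4, 5, 6, 7, 8} must be used), so N = 1.
The 7 still-open variables together cover exactly {2, 3, 4, 5, 6, 7, 8} — 7 values for 7 variables — and 7 appears only in S's list, so S = 7.
The 6 still-open variables draw from only 6 values {2, 3, 4, 5, 6, 8}, so each is used; only R can be 8, hence R = 8.
The 2 variables T and U are confined to {3, 5}, which locks those values in; drop them from O, P, Q.
Determined: N=1, R=8, S=7. The other variables each still have more than one consistent value. That makes 3.

3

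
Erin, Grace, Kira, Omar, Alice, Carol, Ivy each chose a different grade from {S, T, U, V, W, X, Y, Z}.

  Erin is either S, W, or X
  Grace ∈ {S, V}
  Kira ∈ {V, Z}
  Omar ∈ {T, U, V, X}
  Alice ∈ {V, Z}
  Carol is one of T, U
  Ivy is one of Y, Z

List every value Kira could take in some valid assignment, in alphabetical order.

Kira and Alice share exactly the 2 values {V, Z}; by pigeonhole those values go to them, so strike V, Z from Grace, Omar, Ivy.
Grace's domain is down to {S}, so Grace = S. So Erin can't be S.
Ivy must be Y (only option left).
No further eliminations apply; Kira can still be any of V, Z.

V, Z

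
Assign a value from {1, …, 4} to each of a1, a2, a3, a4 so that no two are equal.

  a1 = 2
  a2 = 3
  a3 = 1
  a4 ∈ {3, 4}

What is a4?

a1 must be 2 (only option left).
a2 must be 3 (only option left). Remove 3 from a4.
So a4 = 4.

4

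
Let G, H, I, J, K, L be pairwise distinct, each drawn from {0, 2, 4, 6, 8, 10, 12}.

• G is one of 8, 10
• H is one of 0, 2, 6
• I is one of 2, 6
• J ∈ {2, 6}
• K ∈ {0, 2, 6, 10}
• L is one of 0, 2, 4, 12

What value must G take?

8

The 2 variables I and J are confined to {2, 6}, which locks those values in; drop them from H, K, L.
That leaves H = 0. Remove 0 from K, L.
That leaves K = 10. Remove 10 from G.
So G = 8.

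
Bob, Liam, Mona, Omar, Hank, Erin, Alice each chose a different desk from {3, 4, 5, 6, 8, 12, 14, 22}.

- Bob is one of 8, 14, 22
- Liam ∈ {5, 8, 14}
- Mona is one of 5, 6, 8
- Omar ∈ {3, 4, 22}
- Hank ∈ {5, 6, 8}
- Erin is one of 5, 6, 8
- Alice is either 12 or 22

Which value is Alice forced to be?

12

The 3 variables Mona, Hank, Erin are confined to {5, 6, 8}, which locks those values in; drop them from Bob, Liam.
Liam's domain is down to {14}, so Liam = 14. So Bob can't be 14.
That leaves Bob = 22. So Omar, Alice can't be 22.
So Alice = 12.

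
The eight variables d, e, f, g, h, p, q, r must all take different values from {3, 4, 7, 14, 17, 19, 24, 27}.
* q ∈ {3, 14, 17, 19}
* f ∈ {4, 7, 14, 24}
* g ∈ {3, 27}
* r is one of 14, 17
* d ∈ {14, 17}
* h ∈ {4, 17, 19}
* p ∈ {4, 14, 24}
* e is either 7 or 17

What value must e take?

Among the 8 variables, 27 fits only g (and all 8 values in {3, 4, 7, 14, 17, 19, 24, 27} must be used), so g = 27.
The 7 still-open variables draw from only 7 values {3, 4, 7, 14, 17, 19, 24}, so each is used; only q can be 3, hence q = 3.
The 6 still-open variables draw from only 6 values {4, 7, 14, 17, 19, 24}, so each is used; only h can be 19, hence h = 19.
d and r between them cover only {14, 17} — a naked pair. Remove those values from e, f, p.
So e = 7.

7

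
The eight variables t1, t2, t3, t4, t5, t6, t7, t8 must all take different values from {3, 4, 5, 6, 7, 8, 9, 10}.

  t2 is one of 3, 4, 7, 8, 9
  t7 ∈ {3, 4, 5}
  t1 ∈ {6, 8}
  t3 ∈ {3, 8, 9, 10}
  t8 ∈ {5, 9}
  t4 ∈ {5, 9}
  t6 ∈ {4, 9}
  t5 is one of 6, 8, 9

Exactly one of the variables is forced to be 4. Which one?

Among the 8 variables, 7 fits only t2 (and all 8 values in {3, 4, 5, 6, 7, 8, 9, 10} must be used), so t2 = 7.
Among the 7 still-open variables, 10 fits only t3 (and all 7 values in {3, 4, 5, 6, 8, 9, 10} must be used), so t3 = 10.
The 6 still-open variables together cover exactly {3, 4, 5, 6, 8, 9} — 6 values for 6 variables — and 3 appears only in t7's list, so t7 = 3.
Among the 5 still-open variables, 4 fits only t6 (and all 5 values in {4, 5, 6, 8, 9} must be used), so t6 = 4.

t6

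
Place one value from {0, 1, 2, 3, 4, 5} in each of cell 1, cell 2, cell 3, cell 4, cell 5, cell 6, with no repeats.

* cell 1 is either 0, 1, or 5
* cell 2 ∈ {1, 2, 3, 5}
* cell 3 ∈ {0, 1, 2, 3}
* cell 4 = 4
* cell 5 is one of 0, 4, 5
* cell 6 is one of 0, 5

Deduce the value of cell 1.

1

cell 4 must be 4 (only option left). Eliminate 4 elsewhere: cell 5.
The 2 variables cell 5 and cell 6 are confined to {0, 5}, which locks those values in; drop them from cell 1, cell 2, cell 3.
So cell 1 = 1.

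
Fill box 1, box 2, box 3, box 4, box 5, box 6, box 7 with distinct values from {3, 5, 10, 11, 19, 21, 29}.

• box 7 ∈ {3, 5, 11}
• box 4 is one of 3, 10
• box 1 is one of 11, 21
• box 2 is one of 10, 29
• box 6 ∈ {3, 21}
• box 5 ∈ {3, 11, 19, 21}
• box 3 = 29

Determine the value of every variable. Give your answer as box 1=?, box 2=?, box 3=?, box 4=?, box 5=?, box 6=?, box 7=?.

box 3 must be 29 (only option left). Strike 29 from box 2.
box 2 must be 10 (only option left). Strike 10 from box 4.
box 4 has just one choice, so box 4 = 3. Strike 3 from box 5, box 6, box 7.
box 6's domain is down to {21}, so box 6 = 21. Eliminate 21 elsewhere: box 1, box 5.
box 1 must be 11 (only option left). Eliminate 11 elsewhere: box 5, box 7.
box 5's domain is down to {19}, so box 5 = 19.
box 7 has just one choice, so box 7 = 5.

box 1=11, box 2=10, box 3=29, box 4=3, box 5=19, box 6=21, box 7=5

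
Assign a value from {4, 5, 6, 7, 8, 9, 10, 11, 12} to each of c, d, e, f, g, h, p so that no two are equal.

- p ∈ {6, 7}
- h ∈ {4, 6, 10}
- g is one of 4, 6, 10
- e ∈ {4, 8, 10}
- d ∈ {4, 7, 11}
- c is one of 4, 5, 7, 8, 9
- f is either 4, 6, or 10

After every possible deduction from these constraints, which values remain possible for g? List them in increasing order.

4, 6, 10

f, g, h between them cover only {4, 6, 10} — a naked triple. Remove those values from c, d, e, p.
That leaves e = 8. So c can't be 8.
p's domain is down to {7}, so p = 7. Eliminate 7 elsewhere: c, d.
d has just one choice, so d = 11.
No further eliminations apply; g can still be any of 4, 6, 10.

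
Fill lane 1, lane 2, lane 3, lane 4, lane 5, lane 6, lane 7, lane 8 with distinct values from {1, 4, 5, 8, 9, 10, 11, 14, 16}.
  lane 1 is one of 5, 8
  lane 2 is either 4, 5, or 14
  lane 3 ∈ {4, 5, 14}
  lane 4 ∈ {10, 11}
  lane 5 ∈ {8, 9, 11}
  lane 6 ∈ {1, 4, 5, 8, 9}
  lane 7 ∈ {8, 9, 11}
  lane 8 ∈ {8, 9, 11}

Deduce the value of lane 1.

The 8 variables together cover exactly {1, 4, 5, 8, 9, 10, 11, 14} — 8 values for 8 variables — and 1 appears only in lane 6's list, so lane 6 = 1.
The 7 still-open variables draw from only 7 values {4, 5, 8, 9, 10, 11, 14}, so each is used; only lane 4 can be 10, hence lane 4 = 10.
lane 5, lane 7, lane 8 share exactly the 3 values {8, 9, 11}; by pigeonhole those values go to them, so strike 8, 9, 11 from lane 1.
So lane 1 = 5.

5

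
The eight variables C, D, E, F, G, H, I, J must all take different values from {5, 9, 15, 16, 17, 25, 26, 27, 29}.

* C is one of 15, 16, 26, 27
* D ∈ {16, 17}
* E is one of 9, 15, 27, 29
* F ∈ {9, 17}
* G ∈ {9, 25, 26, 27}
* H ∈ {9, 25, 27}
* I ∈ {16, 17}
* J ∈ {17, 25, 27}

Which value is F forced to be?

9

The 8 variables together cover exactly {9, 15, 16, 17, 25, 26, 27, 29} — 8 values for 8 variables — and 29 appears only in E's list, so E = 29.
The 7 still-open variables draw from only 7 values {9, 15, 16, 17, 25, 26, 27}, so each is used; only C can be 15, hence C = 15.
The 6 still-open variables together cover exactly {9, 16, 17, 25, 26, 27} — 6 values for 6 variables — and 26 appears only in G's list, so G = 26.
D and I share exactly the 2 values {16, 17}; by pigeonhole those values go to them, so strike 16, 17 from F, J.
So F = 9.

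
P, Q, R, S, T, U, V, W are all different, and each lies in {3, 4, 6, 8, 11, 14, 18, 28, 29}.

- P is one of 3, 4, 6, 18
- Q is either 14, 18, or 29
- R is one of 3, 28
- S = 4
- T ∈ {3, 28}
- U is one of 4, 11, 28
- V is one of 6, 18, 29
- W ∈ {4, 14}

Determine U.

S has just one choice, so S = 4. Eliminate 4 elsewhere: P, U, W.
W has just one choice, so W = 14. Eliminate 14 elsewhere: Q.
The 6 still-open variables together cover exactly {3, 6, 11, 18, 28, 29} — 6 values for 6 variables — and 11 appears only in U's list, so U = 11.

11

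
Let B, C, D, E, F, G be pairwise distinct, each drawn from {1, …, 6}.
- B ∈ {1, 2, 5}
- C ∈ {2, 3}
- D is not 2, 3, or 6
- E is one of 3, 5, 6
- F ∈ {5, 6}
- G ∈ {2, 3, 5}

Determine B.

The 6 variables together cover exactly {1, 2, 3, 4, 5, 6} — 6 values for 6 variables — and 4 appears only in D's list, so D = 4.
The 5 still-open variables together cover exactly {1, 2, 3, 5, 6} — 5 values for 5 variables — and 1 appears only in B's list, so B = 1.

1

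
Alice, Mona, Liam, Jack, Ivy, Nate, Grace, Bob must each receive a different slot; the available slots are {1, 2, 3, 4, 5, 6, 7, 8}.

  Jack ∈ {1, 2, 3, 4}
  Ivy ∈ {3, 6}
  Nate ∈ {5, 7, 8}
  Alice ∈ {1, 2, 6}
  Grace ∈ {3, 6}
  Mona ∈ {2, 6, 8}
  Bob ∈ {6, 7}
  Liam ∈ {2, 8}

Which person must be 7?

Among the 8 variables, 4 fits only Jack (and all 8 values in {1, 2, 3, 4, 5, 6, 7, 8} must be used), so Jack = 4.
The 7 still-open variables draw from only 7 values {1, 2, 3, 5, 6, 7, 8}, so each is used; only Alice can be 1, hence Alice = 1.
Among the 6 still-open variables, 5 fits only Nate (and all 6 values in {2, 3, 5, 6, 7, 8} must be used), so Nate = 5.
Among the 5 still-open variables, 7 fits only Bob (and all 5 values in {2, 3, 6, 7, 8} must be used), so Bob = 7.

Bob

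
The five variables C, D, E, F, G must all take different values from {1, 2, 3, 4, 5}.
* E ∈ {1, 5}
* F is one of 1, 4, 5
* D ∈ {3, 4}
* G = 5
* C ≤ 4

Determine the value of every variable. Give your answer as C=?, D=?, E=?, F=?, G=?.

C=2, D=3, E=1, F=4, G=5

G has just one choice, so G = 5. Strike 5 from E, F.
E has just one choice, so E = 1. Remove 1 from C, F.
That leaves F = 4. Strike 4 from C, D.
D has just one choice, so D = 3. Eliminate 3 elsewhere: C.
C's domain is down to {2}, so C = 2.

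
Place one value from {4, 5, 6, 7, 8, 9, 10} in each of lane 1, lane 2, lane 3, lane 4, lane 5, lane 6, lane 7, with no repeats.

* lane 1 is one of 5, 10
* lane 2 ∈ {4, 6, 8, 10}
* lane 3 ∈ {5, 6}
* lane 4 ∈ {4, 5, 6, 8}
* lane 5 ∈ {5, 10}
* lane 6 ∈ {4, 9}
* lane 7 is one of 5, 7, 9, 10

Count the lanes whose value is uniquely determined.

The 7 variables draw from only 7 values {4, 5, 6, 7, 8, 9, 10}, so each is used; only lane 7 can be 7, hence lane 7 = 7.
The 6 still-open variables together cover exactly {4, 5, 6, 8, 9, 10} — 6 values for 6 variables — and 9 appears only in lane 6's list, so lane 6 = 9.
lane 1 and lane 5 between them cover only {5, 10} — a naked pair. Remove those values from lane 2, lane 3, lane 4.
lane 3 has just one choice, so lane 3 = 6. Remove 6 from lane 2, lane 4.
Determined: lane 3=6, lane 6=9, lane 7=7. The other lanes each still have more than one consistent value. That makes 3.

3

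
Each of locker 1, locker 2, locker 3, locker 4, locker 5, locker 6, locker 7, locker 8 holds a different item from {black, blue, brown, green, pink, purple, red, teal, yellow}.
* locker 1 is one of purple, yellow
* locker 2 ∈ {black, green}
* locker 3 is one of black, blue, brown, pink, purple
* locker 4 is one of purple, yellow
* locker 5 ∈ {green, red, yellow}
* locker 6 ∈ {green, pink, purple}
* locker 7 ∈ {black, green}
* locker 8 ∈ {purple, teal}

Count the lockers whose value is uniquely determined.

3

The 2 variables locker 1 and locker 4 are confined to {purple, yellow}, which locks those values in; drop them from locker 3, locker 5, locker 6, locker 8.
locker 8 must be teal (only option left).
locker 2 and locker 7 share exactly the 2 values {black, green}; by pigeonhole those values go to them, so strike black, green from locker 3, locker 5, locker 6.
locker 5 has just one choice, so locker 5 = red.
locker 6 must be pink (only option left). So locker 3 can't be pink.
Determined: locker 5=red, locker 6=pink, locker 8=teal. The other lockers each still have more than one consistent value. That makes 3.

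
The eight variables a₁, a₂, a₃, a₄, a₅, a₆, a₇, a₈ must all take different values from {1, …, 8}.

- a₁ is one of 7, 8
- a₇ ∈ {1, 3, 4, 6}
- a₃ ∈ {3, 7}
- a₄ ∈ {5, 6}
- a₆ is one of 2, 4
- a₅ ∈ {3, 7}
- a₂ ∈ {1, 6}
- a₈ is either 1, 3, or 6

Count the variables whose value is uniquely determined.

4

Among the 8 variables, 2 fits only a₆ (and all 8 values in {1, 2, 3, 4, 5, 6, 7, 8} must be used), so a₆ = 2.
The 7 still-open variables draw from only 7 values {1, 3, 4, 5, 6, 7, 8}, so each is used; only a₇ can be 4, hence a₇ = 4.
Among the 6 still-open variables, 5 fits only a₄ (and all 6 values in {1, 3, 5, 6, 7, 8} must be used), so a₄ = 5.
The 5 still-open variables together cover exactly {1, 3, 6, 7, 8} — 5 values for 5 variables — and 8 appears only in a₁'s list, so a₁ = 8.
a₃ and a₅ between them cover only {3, 7} — a naked pair. Remove those values from a₈.
Determined: a₁=8, a₄=5, a₆=2, a₇=4. The other variables each still have more than one consistent value. That makes 4.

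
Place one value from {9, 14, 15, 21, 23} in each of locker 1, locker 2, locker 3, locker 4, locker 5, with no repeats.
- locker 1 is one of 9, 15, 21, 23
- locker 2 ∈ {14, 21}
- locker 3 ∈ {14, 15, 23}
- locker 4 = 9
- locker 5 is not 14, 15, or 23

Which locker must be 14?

locker 4 has just one choice, so locker 4 = 9. Remove 9 from locker 1, locker 5.
That leaves locker 5 = 21. Strike 21 from locker 1, locker 2.
So 14 goes to locker 2.

locker 2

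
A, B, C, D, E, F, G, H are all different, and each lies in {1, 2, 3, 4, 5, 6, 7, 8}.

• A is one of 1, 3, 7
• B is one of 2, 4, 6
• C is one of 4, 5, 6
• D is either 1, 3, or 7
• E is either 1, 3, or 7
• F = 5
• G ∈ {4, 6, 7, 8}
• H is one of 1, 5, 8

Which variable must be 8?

F has just one choice, so F = 5. So C, H can't be 5.
The 7 still-open variables draw from only 7 values {1, 2, 3, 4, 6, 7, 8}, so each is used; only B can be 2, hence B = 2.
A, D, E share exactly the 3 values {1, 3, 7}; by pigeonhole those values go to them, so strike 1, 3, 7 from G, H.
So 8 goes to H.

H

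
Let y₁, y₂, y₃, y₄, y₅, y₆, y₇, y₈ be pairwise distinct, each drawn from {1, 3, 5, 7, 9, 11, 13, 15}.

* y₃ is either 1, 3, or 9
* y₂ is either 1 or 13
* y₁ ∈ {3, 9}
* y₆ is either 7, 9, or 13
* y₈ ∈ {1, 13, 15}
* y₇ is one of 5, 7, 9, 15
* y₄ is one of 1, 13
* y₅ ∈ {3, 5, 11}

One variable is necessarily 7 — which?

y₆

The 8 variables draw from only 8 values {1, 3, 5, 7, 9, 11, 13, 15}, so each is used; only y₅ can be 11, hence y₅ = 11.
The 7 still-open variables draw from only 7 values {1, 3, 5, 7, 9, 13, 15}, so each is used; only y₇ can be 5, hence y₇ = 5.
The 6 still-open variables draw from only 6 values {1, 3, 7, 9, 13, 15}, so each is used; only y₆ can be 7, hence y₆ = 7.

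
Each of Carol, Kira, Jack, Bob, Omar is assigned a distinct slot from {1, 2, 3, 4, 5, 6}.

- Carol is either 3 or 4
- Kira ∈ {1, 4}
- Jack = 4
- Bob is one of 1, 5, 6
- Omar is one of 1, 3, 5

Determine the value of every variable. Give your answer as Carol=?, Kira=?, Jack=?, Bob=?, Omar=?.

Carol=3, Kira=1, Jack=4, Bob=6, Omar=5

Jack has just one choice, so Jack = 4. So Carol, Kira can't be 4.
That leaves Carol = 3. Remove 3 from Omar.
That leaves Kira = 1. Remove 1 from Bob, Omar.
Omar must be 5 (only option left). Strike 5 from Bob.
Bob has just one choice, so Bob = 6.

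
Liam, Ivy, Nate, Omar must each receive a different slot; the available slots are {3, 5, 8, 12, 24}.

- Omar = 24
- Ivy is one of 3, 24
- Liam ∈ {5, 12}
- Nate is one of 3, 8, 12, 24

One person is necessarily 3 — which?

Ivy

Omar has just one choice, so Omar = 24. So Ivy, Nate can't be 24.
So 3 goes to Ivy.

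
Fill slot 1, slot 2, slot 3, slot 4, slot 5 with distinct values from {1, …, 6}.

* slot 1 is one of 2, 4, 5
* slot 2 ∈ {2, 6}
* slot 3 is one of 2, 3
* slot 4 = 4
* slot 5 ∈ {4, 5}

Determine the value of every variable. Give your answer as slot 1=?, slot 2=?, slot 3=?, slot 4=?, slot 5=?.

slot 1=2, slot 2=6, slot 3=3, slot 4=4, slot 5=5

slot 4's domain is down to {4}, so slot 4 = 4. Remove 4 from slot 1, slot 5.
slot 5 has just one choice, so slot 5 = 5. So slot 1 can't be 5.
slot 1's domain is down to {2}, so slot 1 = 2. Remove 2 from slot 2, slot 3.
slot 2 has just one choice, so slot 2 = 6.
slot 3 must be 3 (only option left).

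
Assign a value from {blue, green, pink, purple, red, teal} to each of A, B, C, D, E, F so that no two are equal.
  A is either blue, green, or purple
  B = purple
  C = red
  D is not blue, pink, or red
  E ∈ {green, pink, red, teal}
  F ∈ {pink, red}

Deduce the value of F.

B's domain is down to {purple}, so B = purple. Remove purple from A, D.
C has just one choice, so C = red. Eliminate red elsewhere: E, F.
So F = pink.

pink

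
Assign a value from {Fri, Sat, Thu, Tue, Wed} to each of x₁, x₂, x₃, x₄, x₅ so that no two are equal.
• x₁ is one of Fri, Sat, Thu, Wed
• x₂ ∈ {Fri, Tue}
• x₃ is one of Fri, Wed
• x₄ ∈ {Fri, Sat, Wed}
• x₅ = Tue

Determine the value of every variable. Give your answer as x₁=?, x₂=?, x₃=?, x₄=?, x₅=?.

x₁=Thu, x₂=Fri, x₃=Wed, x₄=Sat, x₅=Tue

x₅ must be Tue (only option left). Strike Tue from x₂.
That leaves x₂ = Fri. Remove Fri from x₁, x₃, x₄.
x₃ must be Wed (only option left). Remove Wed from x₁, x₄.
That leaves x₄ = Sat. Remove Sat from x₁.
x₁'s domain is down to {Thu}, so x₁ = Thu.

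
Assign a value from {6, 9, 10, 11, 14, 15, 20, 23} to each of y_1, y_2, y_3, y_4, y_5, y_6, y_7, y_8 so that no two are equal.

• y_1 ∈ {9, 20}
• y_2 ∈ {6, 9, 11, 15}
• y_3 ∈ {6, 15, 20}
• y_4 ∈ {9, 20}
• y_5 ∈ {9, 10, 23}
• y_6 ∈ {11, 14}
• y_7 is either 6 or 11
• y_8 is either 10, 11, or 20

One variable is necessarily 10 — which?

The 8 variables together cover exactly {6, 9, 10, 11, 14, 15, 20, 23} — 8 values for 8 variables — and 14 appears only in y_6's list, so y_6 = 14.
Among the 7 still-open variables, 23 fits only y_5 (and all 7 values in {6, 9, 10, 11, 15, 20, 23} must be used), so y_5 = 23.
The 6 still-open variables draw from only 6 values {6, 9, 10, 11, 15, 20}, so each is used; only y_8 can be 10, hence y_8 = 10.

y_8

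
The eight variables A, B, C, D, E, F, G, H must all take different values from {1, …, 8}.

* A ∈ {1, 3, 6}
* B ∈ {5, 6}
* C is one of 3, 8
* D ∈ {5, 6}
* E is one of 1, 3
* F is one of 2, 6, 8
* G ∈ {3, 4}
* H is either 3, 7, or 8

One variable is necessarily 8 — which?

Among the 8 variables, 2 fits only F (and all 8 values in {1, 2, 3, 4, 5, 6, 7, 8} must be used), so F = 2.
The 7 still-open variables draw from only 7 values {1, 3, 4, 5, 6, 7, 8}, so each is used; only G can be 4, hence G = 4.
Among the 6 still-open variables, 7 fits only H (and all 6 values in {1, 3, 5, 6, 7, 8} must be used), so H = 7.
The 5 still-open variables draw from only 5 values {1, 3, 5, 6, 8}, so each is used; only C can be 8, hence C = 8.

C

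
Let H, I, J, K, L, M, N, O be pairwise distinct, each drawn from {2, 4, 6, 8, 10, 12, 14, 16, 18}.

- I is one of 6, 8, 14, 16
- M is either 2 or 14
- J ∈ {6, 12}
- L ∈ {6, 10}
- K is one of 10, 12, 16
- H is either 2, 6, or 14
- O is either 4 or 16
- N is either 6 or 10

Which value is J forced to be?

The 8 variables draw from only 8 values {2, 4, 6, 8, 10, 12, 14, 16}, so each is used; only O can be 4, hence O = 4.
Among the 7 still-open variables, 8 fits only I (and all 7 values in {2, 6, 8, 10, 12, 14, 16} must be used), so I = 8.
The 6 still-open variables together cover exactly {2, 6, 10, 12, 14, 16} — 6 values for 6 variables — and 16 appears only in K's list, so K = 16.
The 5 still-open variables together cover exactly {2, 6, 10, 12, 14} — 5 values for 5 variables — and 12 appears only in J's list, so J = 12.

12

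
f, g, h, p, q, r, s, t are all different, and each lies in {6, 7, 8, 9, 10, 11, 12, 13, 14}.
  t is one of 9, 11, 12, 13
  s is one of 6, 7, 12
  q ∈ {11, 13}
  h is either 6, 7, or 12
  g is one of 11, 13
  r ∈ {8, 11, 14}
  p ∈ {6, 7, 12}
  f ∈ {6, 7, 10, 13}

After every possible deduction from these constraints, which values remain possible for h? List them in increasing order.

g and q share exactly the 2 values {11, 13}; by pigeonhole those values go to them, so strike 11, 13 from f, r, t.
h, p, s between them cover only {6, 7, 12} — a naked triple. Remove those values from f, t.
f has just one choice, so f = 10.
t must be 9 (only option left).
No further eliminations apply; h can still be any of 6, 7, 12.

6, 7, 12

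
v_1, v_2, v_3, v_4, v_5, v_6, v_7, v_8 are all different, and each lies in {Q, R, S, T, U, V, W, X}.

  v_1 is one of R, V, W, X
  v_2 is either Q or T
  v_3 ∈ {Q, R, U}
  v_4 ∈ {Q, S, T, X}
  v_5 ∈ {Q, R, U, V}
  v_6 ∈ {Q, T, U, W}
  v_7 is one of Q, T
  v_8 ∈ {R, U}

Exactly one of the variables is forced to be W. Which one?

v_6

The 8 variables draw from only 8 values {Q, R, S, T, U, V, W, X}, so each is used; only v_4 can be S, hence v_4 = S.
The 7 still-open variables together cover exactly {Q, R, T, U, V, W, X} — 7 values for 7 variables — and X appears only in v_1's list, so v_1 = X.
Among the 6 still-open variables, V fits only v_5 (and all 6 values in {Q, R, T, U, V, W} must be used), so v_5 = V.
The 5 still-open variables together cover exactly {Q, R, T, U, W} — 5 values for 5 variables — and W appears only in v_6's list, so v_6 = W.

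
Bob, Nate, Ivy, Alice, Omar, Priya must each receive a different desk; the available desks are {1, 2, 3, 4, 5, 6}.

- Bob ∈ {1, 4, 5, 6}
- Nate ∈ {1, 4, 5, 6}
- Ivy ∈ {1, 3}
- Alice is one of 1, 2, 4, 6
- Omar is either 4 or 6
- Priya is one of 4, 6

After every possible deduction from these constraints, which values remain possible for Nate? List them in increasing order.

1, 5

Among the 6 variables, 2 fits only Alice (and all 6 values in {1, 2, 3, 4, 5, 6} must be used), so Alice = 2.
The 5 still-open variables together cover exactly {1, 3, 4, 5, 6} — 5 values for 5 variables — and 3 appears only in Ivy's list, so Ivy = 3.
The 2 variables Omar and Priya are confined to {4, 6}, which locks those values in; drop them from Bob, Nate.
No further eliminations apply; Nate can still be any of 1, 5.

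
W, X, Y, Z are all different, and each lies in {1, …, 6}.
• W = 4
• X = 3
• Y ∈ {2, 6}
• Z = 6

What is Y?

2

W's domain is down to {4}, so W = 4.
X has just one choice, so X = 3.
That leaves Z = 6. Strike 6 from Y.
So Y = 2.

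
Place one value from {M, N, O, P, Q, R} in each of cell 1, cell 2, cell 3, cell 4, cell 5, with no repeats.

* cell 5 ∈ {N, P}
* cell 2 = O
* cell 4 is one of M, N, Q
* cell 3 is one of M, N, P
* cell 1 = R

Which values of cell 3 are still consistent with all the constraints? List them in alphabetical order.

M, N, P

cell 1 has just one choice, so cell 1 = R.
cell 2 must be O (only option left).
No further eliminations apply; cell 3 can still be any of M, N, P.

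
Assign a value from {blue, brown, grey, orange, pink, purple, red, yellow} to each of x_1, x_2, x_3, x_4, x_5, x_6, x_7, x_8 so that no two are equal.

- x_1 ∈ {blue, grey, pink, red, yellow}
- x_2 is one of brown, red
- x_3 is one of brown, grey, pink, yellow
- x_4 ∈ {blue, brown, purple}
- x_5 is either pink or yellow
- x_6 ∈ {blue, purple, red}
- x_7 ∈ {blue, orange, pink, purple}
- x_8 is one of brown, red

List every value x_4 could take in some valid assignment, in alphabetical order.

The 8 variables draw from only 8 values {blue, brown, grey, orange, pink, purple, red, yellow}, so each is used; only x_7 can be orange, hence x_7 = orange.
x_2 and x_8 between them cover only {brown, red} — a naked pair. Remove those values from x_1, x_3, x_4, x_6.
The 2 variables x_4 and x_6 are confined to {blue, purple}, which locks those values in; drop them from x_1.
No further eliminations apply; x_4 can still be any of blue, purple.

blue, purple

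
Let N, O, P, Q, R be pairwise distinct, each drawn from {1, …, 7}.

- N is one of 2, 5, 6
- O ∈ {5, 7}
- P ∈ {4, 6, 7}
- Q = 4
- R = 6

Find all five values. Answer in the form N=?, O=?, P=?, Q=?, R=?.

Q must be 4 (only option left). Strike 4 from P.
R's domain is down to {6}, so R = 6. Remove 6 from N, P.
P has just one choice, so P = 7. Eliminate 7 elsewhere: O.
O must be 5 (only option left). Strike 5 from N.
That leaves N = 2.

N=2, O=5, P=7, Q=4, R=6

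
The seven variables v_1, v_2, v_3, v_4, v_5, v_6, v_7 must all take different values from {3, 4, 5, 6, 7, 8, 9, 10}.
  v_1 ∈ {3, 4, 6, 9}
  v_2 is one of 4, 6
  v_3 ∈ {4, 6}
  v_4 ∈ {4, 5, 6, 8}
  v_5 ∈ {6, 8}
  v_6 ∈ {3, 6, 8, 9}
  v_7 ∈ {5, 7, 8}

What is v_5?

8

The 7 variables together cover exactly {3, 4, 5, 6, 7, 8, 9} — 7 values for 7 variables — and 7 appears only in v_7's list, so v_7 = 7.
The 6 still-open variables draw from only 6 values {3, 4, 5, 6, 8, 9}, so each is used; only v_4 can be 5, hence v_4 = 5.
The 2 variables v_2 and v_3 are confined to {4, 6}, which locks those values in; drop them from v_1, v_5, v_6.
So v_5 = 8.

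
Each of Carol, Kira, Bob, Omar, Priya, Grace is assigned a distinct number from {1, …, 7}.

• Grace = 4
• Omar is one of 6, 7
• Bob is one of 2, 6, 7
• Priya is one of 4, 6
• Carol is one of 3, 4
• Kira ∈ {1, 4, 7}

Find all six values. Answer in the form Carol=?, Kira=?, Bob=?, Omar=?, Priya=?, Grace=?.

Grace's domain is down to {4}, so Grace = 4. Eliminate 4 elsewhere: Carol, Kira, Priya.
Carol must be 3 (only option left).
Priya's domain is down to {6}, so Priya = 6. Strike 6 from Bob, Omar.
Omar's domain is down to {7}, so Omar = 7. Remove 7 from Kira, Bob.
That leaves Kira = 1.
That leaves Bob = 2.

Carol=3, Kira=1, Bob=2, Omar=7, Priya=6, Grace=4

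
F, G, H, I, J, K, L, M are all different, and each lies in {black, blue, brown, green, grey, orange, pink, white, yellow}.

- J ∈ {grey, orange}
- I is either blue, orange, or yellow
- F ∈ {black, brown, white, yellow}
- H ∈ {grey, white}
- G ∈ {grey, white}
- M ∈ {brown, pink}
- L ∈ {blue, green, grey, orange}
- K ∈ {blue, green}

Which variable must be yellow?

G and H between them cover only {grey, white} — a naked pair. Remove those values from F, J, L.
That leaves J = orange. Remove orange from I, L.
K and L between them cover only {blue, green} — a naked pair. Remove those values from I.
So yellow goes to I.

I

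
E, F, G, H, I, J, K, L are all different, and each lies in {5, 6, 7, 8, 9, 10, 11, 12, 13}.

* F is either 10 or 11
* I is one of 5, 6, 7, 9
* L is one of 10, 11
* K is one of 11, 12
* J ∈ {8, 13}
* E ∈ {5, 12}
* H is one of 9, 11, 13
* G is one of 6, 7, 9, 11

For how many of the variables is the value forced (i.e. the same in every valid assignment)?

The 2 variables F and L are confined to {10, 11}, which locks those values in; drop them from G, H, K.
K must be 12 (only option left). Remove 12 from E.
That leaves E = 5. Strike 5 from I.
Determined: E=5, K=12. The other variables each still have more than one consistent value. That makes 2.

2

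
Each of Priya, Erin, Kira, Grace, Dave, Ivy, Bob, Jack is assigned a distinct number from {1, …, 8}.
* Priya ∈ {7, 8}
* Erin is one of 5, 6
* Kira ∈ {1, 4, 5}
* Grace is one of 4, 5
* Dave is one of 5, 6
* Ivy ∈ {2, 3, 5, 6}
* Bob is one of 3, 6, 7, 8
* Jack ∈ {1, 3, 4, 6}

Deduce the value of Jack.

The 8 variables draw from only 8 values {1, 2, 3, 4, 5, 6, 7, 8}, so each is used; only Ivy can be 2, hence Ivy = 2.
Erin and Dave share exactly the 2 values {5, 6}; by pigeonhole those values go to them, so strike 5, 6 from Kira, Grace, Bob, Jack.
That leaves Grace = 4. Eliminate 4 elsewhere: Kira, Jack.
Kira must be 1 (only option left). Remove 1 from Jack.
So Jack = 3.

3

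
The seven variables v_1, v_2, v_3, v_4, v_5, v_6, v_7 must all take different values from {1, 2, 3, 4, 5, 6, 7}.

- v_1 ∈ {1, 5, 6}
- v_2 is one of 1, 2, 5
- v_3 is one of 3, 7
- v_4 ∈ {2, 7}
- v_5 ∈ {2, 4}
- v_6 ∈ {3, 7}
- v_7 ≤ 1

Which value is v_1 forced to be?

6

v_7's domain is down to {1}, so v_7 = 1. Strike 1 from v_1, v_2.
The 6 still-open variables draw from only 6 values {2, 3, 4, 5, 6, 7}, so each is used; only v_5 can be 4, hence v_5 = 4.
The 5 still-open variables draw from only 5 values {2, 3, 5, 6, 7}, so each is used; only v_1 can be 6, hence v_1 = 6.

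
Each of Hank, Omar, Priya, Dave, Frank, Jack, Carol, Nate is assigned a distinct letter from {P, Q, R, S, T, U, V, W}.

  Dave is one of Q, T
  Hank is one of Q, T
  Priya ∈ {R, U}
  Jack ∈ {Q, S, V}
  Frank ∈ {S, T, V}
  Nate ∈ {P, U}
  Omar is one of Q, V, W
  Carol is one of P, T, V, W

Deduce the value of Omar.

W

The 8 variables together cover exactly {P, Q, R, S, T, U, V, W} — 8 values for 8 variables — and R appears only in Priya's list, so Priya = R.
The 7 still-open variables draw from only 7 values {P, Q, S, T, U, V, W}, so each is used; only Nate can be U, hence Nate = U.
Among the 6 still-open variables, P fits only Carol (and all 6 values in {P, Q, S, T, V, W} must be used), so Carol = P.
The 5 still-open variables together cover exactly {Q, S, T, V, W} — 5 values for 5 variables — and W appears only in Omar's list, so Omar = W.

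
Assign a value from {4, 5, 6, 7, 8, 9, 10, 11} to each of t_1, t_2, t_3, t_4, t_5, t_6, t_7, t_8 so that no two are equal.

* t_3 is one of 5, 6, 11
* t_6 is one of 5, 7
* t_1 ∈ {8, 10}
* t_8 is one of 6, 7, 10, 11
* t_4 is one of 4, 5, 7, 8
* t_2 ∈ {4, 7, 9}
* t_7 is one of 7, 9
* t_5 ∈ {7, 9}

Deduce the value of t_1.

t_5 and t_7 share exactly the 2 values {7, 9}; by pigeonhole those values go to them, so strike 7, 9 from t_2, t_4, t_6, t_8.
t_2 must be 4 (only option left). So t_4 can't be 4.
t_6's domain is down to {5}, so t_6 = 5. Eliminate 5 elsewhere: t_3, t_4.
t_4 has just one choice, so t_4 = 8. Remove 8 from t_1.
So t_1 = 10.

10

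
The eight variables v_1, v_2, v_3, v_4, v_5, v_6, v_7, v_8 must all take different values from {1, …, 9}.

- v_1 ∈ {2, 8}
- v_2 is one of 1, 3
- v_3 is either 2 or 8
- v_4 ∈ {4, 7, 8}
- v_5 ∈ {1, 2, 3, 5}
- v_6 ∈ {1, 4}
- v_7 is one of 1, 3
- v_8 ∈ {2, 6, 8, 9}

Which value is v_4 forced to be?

v_1 and v_3 share exactly the 2 values {2, 8}; by pigeonhole those values go to them, so strike 2, 8 from v_4, v_5, v_8.
The 2 variables v_2 and v_7 are confined to {1, 3}, which locks those values in; drop them from v_5, v_6.
That leaves v_5 = 5.
v_6 must be 4 (only option left). So v_4 can't be 4.
So v_4 = 7.

7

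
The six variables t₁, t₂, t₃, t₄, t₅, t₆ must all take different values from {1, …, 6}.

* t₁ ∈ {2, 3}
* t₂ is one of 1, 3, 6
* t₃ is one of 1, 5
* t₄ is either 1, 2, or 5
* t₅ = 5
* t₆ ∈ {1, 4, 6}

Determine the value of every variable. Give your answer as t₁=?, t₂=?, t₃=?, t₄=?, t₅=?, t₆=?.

t₁=3, t₂=6, t₃=1, t₄=2, t₅=5, t₆=4

t₅ has just one choice, so t₅ = 5. Remove 5 from t₃, t₄.
t₃ must be 1 (only option left). Eliminate 1 elsewhere: t₂, t₄, t₆.
That leaves t₄ = 2. Remove 2 from t₁.
That leaves t₁ = 3. So t₂ can't be 3.
t₂ must be 6 (only option left). Strike 6 from t₆.
That leaves t₆ = 4.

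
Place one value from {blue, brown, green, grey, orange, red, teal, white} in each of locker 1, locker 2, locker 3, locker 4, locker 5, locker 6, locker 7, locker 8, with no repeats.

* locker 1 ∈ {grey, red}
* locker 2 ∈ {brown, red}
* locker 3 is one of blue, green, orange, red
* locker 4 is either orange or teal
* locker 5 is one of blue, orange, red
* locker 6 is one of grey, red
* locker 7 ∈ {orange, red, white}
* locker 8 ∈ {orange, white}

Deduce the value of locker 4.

teal

The 8 variables together cover exactly {blue, brown, green, grey, orange, red, teal, white} — 8 values for 8 variables — and brown appears only in locker 2's list, so locker 2 = brown.
The 7 still-open variables draw from only 7 values {blue, green, grey, orange, red, teal, white}, so each is used; only locker 3 can be green, hence locker 3 = green.
The 6 still-open variables draw from only 6 values {blue, grey, orange, red, teal, white}, so each is used; only locker 5 can be blue, hence locker 5 = blue.
The 5 still-open variables together cover exactly {grey, orange, red, teal, white} — 5 values for 5 variables — and teal appears only in locker 4's list, so locker 4 = teal.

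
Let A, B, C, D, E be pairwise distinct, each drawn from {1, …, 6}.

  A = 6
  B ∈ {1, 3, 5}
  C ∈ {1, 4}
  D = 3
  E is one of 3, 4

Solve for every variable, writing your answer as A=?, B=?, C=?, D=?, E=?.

A's domain is down to {6}, so A = 6.
D's domain is down to {3}, so D = 3. Eliminate 3 elsewhere: B, E.
That leaves E = 4. Remove 4 from C.
C's domain is down to {1}, so C = 1. Remove 1 from B.
B has just one choice, so B = 5.

A=6, B=5, C=1, D=3, E=4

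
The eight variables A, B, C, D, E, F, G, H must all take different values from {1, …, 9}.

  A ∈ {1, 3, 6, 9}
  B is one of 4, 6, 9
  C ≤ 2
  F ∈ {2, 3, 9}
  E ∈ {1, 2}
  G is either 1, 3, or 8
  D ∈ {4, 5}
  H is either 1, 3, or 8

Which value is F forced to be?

The 8 variables draw from only 8 values {1, 2, 3, 4, 5, 6, 8, 9}, so each is used; only D can be 5, hence D = 5.
Among the 7 still-open variables, 4 fits only B (and all 7 values in {1, 2, 3, 4, 6, 8, 9} must be used), so B = 4.
Among the 6 still-open variables, 6 fits only A (and all 6 values in {1, 2, 3, 6, 8, 9} must be used), so A = 6.
Among the 5 still-open variables, 9 fits only F (and all 5 values in {1, 2, 3, 8, 9} must be used), so F = 9.

9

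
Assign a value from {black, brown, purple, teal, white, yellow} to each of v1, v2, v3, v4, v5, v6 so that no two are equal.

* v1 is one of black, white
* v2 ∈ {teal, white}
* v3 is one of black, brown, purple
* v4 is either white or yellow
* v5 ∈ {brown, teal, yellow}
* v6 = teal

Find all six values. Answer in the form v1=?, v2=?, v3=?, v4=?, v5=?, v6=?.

v1=black, v2=white, v3=purple, v4=yellow, v5=brown, v6=teal

v6 has just one choice, so v6 = teal. Eliminate teal elsewhere: v2, v5.
That leaves v2 = white. So v1, v4 can't be white.
That leaves v4 = yellow. Remove yellow from v5.
That leaves v5 = brown. Strike brown from v3.
v1 must be black (only option left). Eliminate black elsewhere: v3.
v3 must be purple (only option left).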